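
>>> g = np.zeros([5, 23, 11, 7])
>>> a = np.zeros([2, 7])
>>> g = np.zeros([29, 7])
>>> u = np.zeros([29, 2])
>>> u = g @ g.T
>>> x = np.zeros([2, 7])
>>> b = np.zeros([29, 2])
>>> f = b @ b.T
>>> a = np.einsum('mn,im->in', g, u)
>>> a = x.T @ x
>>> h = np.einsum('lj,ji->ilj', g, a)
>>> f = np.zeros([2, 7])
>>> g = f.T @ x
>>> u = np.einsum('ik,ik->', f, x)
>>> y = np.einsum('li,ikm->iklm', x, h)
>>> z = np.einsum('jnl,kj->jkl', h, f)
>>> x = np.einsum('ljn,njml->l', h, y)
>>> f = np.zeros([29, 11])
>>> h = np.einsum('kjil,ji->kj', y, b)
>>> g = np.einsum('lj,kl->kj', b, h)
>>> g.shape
(7, 2)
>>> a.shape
(7, 7)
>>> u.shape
()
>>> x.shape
(7,)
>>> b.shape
(29, 2)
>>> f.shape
(29, 11)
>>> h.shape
(7, 29)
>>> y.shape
(7, 29, 2, 7)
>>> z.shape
(7, 2, 7)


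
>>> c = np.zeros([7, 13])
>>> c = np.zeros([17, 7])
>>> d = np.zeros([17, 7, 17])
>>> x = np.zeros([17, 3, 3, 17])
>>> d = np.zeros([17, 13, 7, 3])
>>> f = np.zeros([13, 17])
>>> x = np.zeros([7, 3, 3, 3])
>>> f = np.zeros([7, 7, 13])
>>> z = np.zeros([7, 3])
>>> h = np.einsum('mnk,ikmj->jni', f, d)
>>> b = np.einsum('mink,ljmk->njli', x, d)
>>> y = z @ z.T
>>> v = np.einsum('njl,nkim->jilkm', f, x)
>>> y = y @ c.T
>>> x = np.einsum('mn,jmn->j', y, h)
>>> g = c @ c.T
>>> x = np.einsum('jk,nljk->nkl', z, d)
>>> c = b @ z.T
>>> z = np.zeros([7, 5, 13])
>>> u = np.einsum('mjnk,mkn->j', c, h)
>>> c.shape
(3, 13, 17, 7)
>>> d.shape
(17, 13, 7, 3)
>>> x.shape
(17, 3, 13)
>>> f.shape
(7, 7, 13)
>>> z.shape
(7, 5, 13)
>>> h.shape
(3, 7, 17)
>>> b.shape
(3, 13, 17, 3)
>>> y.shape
(7, 17)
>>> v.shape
(7, 3, 13, 3, 3)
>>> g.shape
(17, 17)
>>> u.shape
(13,)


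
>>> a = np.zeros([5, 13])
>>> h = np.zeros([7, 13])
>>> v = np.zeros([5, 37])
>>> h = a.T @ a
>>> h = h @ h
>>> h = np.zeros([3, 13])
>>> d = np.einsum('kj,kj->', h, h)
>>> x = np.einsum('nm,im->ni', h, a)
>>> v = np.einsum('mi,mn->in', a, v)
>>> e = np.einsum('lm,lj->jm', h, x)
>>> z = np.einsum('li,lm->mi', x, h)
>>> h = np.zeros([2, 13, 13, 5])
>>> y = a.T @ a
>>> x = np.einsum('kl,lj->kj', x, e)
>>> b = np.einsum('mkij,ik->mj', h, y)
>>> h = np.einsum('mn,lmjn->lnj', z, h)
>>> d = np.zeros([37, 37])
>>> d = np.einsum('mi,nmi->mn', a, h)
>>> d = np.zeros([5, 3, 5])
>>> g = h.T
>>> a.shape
(5, 13)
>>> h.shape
(2, 5, 13)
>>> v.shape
(13, 37)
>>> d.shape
(5, 3, 5)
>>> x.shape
(3, 13)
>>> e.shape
(5, 13)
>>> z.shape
(13, 5)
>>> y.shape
(13, 13)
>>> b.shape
(2, 5)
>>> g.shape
(13, 5, 2)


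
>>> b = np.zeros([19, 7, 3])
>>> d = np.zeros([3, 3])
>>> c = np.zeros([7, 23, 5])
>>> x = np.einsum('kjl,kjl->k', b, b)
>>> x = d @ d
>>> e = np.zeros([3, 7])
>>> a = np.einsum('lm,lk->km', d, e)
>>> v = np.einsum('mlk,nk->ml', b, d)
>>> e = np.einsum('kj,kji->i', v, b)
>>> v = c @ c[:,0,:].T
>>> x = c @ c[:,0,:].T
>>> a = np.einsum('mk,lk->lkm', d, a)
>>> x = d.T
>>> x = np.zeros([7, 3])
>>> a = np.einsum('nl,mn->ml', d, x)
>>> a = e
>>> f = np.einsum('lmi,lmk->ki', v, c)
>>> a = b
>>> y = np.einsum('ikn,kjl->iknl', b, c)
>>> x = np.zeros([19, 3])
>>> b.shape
(19, 7, 3)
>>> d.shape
(3, 3)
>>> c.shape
(7, 23, 5)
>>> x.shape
(19, 3)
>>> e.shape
(3,)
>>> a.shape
(19, 7, 3)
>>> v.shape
(7, 23, 7)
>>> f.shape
(5, 7)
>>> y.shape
(19, 7, 3, 5)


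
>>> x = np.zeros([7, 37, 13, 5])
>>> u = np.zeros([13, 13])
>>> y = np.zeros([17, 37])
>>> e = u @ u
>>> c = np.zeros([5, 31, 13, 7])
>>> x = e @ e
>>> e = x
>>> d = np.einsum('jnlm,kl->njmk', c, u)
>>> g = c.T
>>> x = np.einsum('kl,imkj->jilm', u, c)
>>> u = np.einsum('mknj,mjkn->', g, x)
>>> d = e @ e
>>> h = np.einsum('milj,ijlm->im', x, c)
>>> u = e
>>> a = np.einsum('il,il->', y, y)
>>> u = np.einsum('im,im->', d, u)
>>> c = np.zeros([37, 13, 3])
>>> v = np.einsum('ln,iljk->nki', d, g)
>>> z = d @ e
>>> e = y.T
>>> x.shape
(7, 5, 13, 31)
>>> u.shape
()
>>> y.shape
(17, 37)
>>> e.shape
(37, 17)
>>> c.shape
(37, 13, 3)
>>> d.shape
(13, 13)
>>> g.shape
(7, 13, 31, 5)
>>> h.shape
(5, 7)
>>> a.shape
()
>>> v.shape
(13, 5, 7)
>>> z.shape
(13, 13)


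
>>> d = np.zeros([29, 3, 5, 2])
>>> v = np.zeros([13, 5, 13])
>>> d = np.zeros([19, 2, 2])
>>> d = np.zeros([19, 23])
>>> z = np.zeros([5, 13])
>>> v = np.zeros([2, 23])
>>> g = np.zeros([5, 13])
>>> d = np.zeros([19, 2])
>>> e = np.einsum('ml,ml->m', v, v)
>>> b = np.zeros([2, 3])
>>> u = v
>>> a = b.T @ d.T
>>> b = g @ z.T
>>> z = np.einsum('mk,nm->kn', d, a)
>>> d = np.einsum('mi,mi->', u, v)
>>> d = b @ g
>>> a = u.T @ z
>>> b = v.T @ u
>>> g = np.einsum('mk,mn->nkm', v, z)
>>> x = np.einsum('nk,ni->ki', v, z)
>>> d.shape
(5, 13)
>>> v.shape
(2, 23)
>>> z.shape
(2, 3)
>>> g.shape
(3, 23, 2)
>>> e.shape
(2,)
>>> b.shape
(23, 23)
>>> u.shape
(2, 23)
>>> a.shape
(23, 3)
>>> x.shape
(23, 3)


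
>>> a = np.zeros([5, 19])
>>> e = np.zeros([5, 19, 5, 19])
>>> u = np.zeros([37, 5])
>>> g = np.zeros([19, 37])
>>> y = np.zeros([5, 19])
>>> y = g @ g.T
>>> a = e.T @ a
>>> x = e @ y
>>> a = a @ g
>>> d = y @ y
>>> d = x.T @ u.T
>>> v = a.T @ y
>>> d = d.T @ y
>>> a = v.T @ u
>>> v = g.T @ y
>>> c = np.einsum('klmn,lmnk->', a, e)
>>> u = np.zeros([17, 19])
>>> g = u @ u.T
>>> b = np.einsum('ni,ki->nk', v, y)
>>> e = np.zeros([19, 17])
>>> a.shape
(19, 5, 19, 5)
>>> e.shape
(19, 17)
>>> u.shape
(17, 19)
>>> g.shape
(17, 17)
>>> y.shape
(19, 19)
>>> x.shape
(5, 19, 5, 19)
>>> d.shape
(37, 19, 5, 19)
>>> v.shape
(37, 19)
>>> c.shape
()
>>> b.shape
(37, 19)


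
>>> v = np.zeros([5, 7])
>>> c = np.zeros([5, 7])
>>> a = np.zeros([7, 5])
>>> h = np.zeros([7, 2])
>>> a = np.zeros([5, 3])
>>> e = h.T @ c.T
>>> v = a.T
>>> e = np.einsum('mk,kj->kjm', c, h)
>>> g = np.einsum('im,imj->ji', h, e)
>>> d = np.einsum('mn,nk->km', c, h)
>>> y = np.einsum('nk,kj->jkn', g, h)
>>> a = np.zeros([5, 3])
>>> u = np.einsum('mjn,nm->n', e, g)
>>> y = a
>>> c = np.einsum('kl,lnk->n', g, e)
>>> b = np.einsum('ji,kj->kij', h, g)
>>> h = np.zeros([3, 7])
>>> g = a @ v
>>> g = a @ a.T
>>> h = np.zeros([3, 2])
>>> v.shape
(3, 5)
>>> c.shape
(2,)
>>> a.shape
(5, 3)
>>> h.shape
(3, 2)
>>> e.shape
(7, 2, 5)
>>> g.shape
(5, 5)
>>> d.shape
(2, 5)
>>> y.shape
(5, 3)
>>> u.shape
(5,)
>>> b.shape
(5, 2, 7)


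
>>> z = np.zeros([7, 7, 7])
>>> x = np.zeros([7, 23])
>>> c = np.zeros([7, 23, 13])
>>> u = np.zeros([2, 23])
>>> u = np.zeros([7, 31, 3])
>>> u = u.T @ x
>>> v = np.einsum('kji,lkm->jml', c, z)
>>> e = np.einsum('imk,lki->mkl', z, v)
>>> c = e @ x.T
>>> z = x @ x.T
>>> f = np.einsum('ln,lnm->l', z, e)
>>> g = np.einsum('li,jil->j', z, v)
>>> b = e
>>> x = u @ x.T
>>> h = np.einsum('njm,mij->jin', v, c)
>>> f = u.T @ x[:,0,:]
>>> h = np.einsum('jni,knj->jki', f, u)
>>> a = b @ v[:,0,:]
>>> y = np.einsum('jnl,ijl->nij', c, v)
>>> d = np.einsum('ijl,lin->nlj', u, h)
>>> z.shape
(7, 7)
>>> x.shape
(3, 31, 7)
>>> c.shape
(7, 7, 7)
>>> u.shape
(3, 31, 23)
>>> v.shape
(23, 7, 7)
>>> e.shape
(7, 7, 23)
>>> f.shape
(23, 31, 7)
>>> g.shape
(23,)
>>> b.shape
(7, 7, 23)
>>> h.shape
(23, 3, 7)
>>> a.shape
(7, 7, 7)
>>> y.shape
(7, 23, 7)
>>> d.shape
(7, 23, 31)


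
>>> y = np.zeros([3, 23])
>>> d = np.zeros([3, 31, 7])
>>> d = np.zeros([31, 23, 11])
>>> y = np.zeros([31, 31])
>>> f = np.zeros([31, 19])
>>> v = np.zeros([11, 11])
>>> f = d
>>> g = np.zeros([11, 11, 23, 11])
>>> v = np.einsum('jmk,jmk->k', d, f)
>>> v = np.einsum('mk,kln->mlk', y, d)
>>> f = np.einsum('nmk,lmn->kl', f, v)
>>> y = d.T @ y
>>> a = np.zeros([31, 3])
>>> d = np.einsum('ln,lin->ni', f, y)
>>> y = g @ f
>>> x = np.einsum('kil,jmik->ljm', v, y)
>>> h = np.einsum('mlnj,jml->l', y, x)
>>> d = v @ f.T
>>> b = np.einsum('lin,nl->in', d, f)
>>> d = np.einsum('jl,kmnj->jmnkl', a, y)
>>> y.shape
(11, 11, 23, 31)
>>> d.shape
(31, 11, 23, 11, 3)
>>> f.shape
(11, 31)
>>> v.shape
(31, 23, 31)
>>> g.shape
(11, 11, 23, 11)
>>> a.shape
(31, 3)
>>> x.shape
(31, 11, 11)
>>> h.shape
(11,)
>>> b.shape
(23, 11)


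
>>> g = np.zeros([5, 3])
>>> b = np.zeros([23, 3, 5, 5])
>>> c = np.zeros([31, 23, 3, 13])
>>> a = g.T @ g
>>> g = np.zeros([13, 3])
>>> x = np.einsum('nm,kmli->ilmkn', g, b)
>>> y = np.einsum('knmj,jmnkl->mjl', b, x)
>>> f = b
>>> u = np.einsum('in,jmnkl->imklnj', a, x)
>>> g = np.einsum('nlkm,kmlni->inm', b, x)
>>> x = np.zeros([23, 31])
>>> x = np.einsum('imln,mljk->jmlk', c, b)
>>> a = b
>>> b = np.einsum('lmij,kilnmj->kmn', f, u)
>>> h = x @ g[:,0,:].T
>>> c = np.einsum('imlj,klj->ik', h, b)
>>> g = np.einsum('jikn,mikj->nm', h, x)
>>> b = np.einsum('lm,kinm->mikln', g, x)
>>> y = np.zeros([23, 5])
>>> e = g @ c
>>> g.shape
(13, 5)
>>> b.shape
(5, 23, 5, 13, 3)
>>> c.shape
(5, 3)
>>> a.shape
(23, 3, 5, 5)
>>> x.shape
(5, 23, 3, 5)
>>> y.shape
(23, 5)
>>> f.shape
(23, 3, 5, 5)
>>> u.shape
(3, 5, 23, 13, 3, 5)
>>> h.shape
(5, 23, 3, 13)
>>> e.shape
(13, 3)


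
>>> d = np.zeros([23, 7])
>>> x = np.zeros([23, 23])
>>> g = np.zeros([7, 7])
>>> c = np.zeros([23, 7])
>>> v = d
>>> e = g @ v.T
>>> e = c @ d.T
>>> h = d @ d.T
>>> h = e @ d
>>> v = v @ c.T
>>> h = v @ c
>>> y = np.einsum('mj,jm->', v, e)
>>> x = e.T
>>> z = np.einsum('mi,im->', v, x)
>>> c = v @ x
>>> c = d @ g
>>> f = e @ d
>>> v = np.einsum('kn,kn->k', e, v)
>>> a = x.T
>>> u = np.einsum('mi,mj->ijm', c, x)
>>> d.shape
(23, 7)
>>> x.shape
(23, 23)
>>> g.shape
(7, 7)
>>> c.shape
(23, 7)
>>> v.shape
(23,)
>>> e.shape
(23, 23)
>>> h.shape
(23, 7)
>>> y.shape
()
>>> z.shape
()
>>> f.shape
(23, 7)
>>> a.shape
(23, 23)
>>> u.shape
(7, 23, 23)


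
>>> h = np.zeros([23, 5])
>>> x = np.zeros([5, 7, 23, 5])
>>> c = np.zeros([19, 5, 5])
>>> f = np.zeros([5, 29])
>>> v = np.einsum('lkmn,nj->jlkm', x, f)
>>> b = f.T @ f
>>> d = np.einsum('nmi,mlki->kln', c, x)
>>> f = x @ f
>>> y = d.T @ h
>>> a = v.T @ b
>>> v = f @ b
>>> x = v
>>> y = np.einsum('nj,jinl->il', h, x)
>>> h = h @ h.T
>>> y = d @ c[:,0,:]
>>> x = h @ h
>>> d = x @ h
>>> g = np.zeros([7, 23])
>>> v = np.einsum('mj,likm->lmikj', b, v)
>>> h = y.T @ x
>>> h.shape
(5, 7, 23)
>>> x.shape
(23, 23)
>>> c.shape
(19, 5, 5)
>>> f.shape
(5, 7, 23, 29)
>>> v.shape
(5, 29, 7, 23, 29)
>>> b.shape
(29, 29)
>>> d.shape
(23, 23)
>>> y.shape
(23, 7, 5)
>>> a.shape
(23, 7, 5, 29)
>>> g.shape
(7, 23)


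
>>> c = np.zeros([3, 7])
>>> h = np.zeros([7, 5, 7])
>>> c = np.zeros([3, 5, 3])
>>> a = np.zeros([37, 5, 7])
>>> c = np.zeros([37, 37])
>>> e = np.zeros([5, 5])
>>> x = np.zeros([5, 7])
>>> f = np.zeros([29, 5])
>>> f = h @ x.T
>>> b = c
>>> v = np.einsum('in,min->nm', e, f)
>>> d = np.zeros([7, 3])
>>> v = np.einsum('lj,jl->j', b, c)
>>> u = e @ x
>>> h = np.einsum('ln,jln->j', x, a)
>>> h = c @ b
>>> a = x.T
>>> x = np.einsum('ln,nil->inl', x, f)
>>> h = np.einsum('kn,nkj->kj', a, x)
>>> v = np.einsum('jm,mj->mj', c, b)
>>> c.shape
(37, 37)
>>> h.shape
(7, 5)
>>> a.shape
(7, 5)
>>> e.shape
(5, 5)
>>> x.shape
(5, 7, 5)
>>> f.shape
(7, 5, 5)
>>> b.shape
(37, 37)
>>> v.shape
(37, 37)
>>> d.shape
(7, 3)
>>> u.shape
(5, 7)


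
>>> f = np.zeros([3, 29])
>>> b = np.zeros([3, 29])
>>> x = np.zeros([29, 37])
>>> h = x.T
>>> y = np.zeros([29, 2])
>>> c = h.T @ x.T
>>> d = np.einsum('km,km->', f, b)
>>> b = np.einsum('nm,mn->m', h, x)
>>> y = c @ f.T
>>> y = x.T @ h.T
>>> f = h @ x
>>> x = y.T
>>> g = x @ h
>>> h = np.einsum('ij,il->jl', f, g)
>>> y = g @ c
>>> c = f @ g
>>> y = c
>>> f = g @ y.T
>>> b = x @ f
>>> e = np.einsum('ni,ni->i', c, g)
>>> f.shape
(37, 37)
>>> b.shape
(37, 37)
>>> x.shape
(37, 37)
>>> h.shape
(37, 29)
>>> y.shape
(37, 29)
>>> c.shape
(37, 29)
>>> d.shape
()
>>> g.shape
(37, 29)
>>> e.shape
(29,)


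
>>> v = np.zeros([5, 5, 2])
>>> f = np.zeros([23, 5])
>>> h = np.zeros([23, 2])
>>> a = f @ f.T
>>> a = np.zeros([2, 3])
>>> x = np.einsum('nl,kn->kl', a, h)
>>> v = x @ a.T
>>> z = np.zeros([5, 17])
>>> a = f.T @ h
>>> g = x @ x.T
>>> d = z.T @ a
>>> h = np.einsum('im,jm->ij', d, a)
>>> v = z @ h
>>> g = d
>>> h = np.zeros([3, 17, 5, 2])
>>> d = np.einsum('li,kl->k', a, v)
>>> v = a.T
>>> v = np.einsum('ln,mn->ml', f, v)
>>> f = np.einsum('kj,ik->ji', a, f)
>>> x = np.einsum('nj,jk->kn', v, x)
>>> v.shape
(2, 23)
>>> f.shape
(2, 23)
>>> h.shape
(3, 17, 5, 2)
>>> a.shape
(5, 2)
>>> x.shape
(3, 2)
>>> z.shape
(5, 17)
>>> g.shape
(17, 2)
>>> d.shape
(5,)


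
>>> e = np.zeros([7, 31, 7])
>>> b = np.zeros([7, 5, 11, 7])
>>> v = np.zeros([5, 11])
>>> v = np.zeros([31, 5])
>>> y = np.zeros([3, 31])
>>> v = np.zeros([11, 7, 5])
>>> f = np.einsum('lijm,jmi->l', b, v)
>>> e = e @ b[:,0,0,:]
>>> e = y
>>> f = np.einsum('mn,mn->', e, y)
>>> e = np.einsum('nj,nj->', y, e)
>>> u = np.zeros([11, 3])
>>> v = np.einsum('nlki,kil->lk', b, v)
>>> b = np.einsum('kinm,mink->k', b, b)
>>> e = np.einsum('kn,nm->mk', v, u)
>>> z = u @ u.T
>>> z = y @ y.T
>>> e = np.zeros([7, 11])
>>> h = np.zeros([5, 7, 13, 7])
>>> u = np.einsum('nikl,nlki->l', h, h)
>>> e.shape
(7, 11)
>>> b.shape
(7,)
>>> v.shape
(5, 11)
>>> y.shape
(3, 31)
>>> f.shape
()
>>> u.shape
(7,)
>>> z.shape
(3, 3)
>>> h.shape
(5, 7, 13, 7)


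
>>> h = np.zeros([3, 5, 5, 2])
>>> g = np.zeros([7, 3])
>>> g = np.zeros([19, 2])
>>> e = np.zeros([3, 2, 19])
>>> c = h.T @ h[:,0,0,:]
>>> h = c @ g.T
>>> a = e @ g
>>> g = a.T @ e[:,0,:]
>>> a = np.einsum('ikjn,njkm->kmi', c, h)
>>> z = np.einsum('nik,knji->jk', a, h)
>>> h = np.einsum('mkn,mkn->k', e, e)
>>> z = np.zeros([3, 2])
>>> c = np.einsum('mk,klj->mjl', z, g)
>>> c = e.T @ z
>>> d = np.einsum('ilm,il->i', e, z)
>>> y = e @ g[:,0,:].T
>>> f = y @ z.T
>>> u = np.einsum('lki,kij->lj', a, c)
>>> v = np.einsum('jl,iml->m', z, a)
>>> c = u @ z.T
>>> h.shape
(2,)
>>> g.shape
(2, 2, 19)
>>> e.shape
(3, 2, 19)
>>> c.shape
(5, 3)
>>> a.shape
(5, 19, 2)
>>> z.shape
(3, 2)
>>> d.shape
(3,)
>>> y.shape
(3, 2, 2)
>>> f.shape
(3, 2, 3)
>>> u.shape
(5, 2)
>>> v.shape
(19,)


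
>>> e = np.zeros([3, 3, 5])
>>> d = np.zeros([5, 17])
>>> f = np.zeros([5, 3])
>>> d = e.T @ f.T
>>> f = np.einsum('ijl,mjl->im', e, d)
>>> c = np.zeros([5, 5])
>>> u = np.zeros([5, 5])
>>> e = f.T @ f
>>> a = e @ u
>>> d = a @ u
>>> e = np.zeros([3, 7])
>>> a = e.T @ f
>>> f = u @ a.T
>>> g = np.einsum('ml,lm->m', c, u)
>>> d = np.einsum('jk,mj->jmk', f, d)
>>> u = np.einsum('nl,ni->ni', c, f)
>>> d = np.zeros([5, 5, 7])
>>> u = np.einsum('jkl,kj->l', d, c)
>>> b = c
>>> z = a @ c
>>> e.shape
(3, 7)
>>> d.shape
(5, 5, 7)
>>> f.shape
(5, 7)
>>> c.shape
(5, 5)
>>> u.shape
(7,)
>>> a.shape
(7, 5)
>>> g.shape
(5,)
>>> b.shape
(5, 5)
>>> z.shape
(7, 5)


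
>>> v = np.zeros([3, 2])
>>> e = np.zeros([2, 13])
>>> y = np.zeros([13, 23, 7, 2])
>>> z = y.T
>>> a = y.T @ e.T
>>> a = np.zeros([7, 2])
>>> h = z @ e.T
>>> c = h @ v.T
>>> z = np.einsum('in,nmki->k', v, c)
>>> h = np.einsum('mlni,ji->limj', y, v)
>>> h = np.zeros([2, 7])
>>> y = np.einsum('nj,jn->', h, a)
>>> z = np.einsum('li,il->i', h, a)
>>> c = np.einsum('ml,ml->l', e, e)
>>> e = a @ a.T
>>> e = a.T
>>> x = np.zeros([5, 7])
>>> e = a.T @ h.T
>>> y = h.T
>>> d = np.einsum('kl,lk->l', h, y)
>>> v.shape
(3, 2)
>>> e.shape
(2, 2)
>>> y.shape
(7, 2)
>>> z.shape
(7,)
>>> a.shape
(7, 2)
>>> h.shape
(2, 7)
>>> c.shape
(13,)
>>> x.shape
(5, 7)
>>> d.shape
(7,)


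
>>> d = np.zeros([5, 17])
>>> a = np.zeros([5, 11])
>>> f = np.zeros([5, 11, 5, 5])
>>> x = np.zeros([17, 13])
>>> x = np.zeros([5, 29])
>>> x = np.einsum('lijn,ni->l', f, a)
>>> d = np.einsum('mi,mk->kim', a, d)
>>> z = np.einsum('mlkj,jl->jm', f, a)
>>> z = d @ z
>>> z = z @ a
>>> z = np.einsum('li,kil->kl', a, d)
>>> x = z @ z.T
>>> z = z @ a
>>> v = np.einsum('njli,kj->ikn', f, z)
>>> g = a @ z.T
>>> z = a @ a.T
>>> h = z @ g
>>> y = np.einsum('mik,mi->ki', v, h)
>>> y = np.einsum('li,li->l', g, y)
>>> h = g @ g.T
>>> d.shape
(17, 11, 5)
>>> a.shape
(5, 11)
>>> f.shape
(5, 11, 5, 5)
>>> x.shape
(17, 17)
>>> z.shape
(5, 5)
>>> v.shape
(5, 17, 5)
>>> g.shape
(5, 17)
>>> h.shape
(5, 5)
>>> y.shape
(5,)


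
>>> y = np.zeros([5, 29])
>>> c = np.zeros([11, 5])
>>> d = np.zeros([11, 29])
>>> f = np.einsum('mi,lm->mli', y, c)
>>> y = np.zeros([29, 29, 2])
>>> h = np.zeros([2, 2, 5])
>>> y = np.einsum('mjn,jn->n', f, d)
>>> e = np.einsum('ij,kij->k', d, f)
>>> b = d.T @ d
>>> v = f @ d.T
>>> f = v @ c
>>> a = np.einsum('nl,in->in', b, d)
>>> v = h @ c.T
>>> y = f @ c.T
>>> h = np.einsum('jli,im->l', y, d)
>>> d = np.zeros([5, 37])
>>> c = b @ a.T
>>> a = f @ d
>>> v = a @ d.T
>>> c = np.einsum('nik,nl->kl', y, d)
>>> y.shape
(5, 11, 11)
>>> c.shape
(11, 37)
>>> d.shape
(5, 37)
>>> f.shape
(5, 11, 5)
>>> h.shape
(11,)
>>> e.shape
(5,)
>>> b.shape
(29, 29)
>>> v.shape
(5, 11, 5)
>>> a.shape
(5, 11, 37)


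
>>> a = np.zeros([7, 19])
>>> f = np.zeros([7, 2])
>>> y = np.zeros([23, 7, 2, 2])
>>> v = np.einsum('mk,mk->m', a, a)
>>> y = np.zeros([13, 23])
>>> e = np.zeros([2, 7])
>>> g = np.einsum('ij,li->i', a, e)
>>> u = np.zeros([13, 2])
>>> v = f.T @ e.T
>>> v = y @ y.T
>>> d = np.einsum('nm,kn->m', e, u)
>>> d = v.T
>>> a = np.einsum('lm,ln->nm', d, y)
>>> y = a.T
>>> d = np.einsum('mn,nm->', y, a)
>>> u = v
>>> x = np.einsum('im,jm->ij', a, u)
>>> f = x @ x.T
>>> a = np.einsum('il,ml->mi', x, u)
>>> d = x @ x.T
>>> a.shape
(13, 23)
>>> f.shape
(23, 23)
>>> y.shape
(13, 23)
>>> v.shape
(13, 13)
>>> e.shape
(2, 7)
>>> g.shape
(7,)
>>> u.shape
(13, 13)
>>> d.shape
(23, 23)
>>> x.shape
(23, 13)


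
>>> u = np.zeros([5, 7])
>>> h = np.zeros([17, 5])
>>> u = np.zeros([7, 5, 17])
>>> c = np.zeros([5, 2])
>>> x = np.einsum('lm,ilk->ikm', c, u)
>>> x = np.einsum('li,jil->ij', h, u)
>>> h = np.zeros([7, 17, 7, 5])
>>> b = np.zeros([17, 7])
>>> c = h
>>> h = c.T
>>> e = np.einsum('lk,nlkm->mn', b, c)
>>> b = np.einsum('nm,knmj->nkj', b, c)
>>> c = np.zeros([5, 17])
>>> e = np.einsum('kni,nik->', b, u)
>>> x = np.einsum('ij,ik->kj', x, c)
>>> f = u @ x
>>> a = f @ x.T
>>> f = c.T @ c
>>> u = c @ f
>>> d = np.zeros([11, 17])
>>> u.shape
(5, 17)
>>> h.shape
(5, 7, 17, 7)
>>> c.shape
(5, 17)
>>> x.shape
(17, 7)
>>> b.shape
(17, 7, 5)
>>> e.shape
()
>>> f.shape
(17, 17)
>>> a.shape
(7, 5, 17)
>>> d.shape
(11, 17)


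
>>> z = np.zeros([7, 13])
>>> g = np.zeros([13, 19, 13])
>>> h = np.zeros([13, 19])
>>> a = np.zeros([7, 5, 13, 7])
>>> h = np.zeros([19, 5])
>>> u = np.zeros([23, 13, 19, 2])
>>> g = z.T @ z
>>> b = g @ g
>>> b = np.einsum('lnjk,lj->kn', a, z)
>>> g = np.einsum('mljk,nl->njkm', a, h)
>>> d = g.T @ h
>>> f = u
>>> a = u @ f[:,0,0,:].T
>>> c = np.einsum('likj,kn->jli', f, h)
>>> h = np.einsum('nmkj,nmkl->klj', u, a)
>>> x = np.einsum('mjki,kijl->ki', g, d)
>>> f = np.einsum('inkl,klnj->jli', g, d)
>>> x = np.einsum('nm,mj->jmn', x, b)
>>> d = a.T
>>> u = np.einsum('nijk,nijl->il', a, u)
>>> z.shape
(7, 13)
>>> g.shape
(19, 13, 7, 7)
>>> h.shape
(19, 23, 2)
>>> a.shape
(23, 13, 19, 23)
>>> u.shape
(13, 2)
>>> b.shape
(7, 5)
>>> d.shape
(23, 19, 13, 23)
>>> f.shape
(5, 7, 19)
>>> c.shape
(2, 23, 13)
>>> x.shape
(5, 7, 7)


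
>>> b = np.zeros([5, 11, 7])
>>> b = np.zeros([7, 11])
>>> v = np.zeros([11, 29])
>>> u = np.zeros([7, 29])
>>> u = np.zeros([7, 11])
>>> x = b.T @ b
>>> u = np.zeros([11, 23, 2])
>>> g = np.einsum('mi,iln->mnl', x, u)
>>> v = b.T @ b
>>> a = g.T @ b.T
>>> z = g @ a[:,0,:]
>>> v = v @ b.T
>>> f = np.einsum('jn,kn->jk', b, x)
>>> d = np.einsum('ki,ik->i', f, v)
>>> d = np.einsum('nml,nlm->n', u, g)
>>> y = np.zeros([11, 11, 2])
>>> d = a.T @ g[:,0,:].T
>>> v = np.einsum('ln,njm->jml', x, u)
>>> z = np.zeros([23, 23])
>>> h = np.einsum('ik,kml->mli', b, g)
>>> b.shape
(7, 11)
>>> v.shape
(23, 2, 11)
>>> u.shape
(11, 23, 2)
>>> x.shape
(11, 11)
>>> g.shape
(11, 2, 23)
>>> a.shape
(23, 2, 7)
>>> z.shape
(23, 23)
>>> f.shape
(7, 11)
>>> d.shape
(7, 2, 11)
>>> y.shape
(11, 11, 2)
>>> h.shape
(2, 23, 7)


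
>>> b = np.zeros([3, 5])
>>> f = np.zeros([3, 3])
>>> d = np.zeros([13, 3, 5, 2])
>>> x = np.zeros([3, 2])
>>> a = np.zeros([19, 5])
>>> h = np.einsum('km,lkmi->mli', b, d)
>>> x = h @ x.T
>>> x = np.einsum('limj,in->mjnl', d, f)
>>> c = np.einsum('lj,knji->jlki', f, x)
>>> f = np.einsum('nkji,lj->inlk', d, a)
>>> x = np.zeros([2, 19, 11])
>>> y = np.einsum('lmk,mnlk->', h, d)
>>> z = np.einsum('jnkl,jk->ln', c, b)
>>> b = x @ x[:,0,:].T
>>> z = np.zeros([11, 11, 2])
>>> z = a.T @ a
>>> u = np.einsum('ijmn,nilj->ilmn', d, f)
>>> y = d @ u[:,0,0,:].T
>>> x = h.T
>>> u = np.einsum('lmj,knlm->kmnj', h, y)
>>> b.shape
(2, 19, 2)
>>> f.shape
(2, 13, 19, 3)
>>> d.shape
(13, 3, 5, 2)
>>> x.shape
(2, 13, 5)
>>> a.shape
(19, 5)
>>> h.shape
(5, 13, 2)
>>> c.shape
(3, 3, 5, 13)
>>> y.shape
(13, 3, 5, 13)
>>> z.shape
(5, 5)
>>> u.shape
(13, 13, 3, 2)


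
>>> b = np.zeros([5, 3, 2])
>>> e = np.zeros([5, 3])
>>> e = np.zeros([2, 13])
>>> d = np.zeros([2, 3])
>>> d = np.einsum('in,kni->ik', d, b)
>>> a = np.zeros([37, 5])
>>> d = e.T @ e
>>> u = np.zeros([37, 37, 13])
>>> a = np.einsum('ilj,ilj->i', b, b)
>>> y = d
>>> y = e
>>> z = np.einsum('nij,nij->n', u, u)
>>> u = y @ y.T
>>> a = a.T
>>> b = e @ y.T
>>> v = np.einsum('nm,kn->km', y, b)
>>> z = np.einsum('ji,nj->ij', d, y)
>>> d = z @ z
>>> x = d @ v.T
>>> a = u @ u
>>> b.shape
(2, 2)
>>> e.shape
(2, 13)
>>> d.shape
(13, 13)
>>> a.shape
(2, 2)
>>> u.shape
(2, 2)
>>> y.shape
(2, 13)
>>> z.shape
(13, 13)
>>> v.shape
(2, 13)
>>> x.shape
(13, 2)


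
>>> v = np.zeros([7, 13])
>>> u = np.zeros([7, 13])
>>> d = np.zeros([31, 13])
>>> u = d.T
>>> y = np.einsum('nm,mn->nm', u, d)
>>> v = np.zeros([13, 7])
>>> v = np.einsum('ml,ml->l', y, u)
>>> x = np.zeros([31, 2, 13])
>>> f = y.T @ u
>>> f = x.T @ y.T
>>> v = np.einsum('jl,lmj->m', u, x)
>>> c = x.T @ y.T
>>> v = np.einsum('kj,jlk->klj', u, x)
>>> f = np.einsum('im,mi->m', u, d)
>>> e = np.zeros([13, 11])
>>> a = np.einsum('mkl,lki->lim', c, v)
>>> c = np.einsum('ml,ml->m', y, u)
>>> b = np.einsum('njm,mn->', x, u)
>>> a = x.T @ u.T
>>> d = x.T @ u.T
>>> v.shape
(13, 2, 31)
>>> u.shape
(13, 31)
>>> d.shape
(13, 2, 13)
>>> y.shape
(13, 31)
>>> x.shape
(31, 2, 13)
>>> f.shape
(31,)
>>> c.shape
(13,)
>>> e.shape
(13, 11)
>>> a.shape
(13, 2, 13)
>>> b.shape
()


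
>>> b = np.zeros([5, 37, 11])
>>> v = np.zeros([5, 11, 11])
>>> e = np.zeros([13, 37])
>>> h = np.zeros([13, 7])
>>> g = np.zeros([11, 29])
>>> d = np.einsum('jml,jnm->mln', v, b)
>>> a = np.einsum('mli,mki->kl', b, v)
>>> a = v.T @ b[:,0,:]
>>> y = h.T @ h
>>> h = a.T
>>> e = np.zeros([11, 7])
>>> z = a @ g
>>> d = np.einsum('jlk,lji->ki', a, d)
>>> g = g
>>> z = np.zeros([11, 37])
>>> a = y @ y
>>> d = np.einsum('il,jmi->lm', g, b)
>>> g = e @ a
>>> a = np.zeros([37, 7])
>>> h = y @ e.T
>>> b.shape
(5, 37, 11)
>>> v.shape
(5, 11, 11)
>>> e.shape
(11, 7)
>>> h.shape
(7, 11)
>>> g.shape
(11, 7)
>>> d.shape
(29, 37)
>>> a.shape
(37, 7)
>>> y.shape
(7, 7)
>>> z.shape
(11, 37)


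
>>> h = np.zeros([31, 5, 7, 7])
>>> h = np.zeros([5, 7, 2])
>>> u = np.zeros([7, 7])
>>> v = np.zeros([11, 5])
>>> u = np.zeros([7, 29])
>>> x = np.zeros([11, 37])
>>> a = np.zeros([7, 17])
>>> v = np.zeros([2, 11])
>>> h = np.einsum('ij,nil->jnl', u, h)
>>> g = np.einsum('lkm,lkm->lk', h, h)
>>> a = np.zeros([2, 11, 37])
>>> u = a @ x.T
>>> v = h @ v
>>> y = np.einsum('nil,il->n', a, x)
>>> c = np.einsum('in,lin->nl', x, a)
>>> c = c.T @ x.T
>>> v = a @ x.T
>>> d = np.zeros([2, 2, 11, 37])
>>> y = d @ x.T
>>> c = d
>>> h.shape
(29, 5, 2)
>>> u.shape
(2, 11, 11)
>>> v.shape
(2, 11, 11)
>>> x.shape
(11, 37)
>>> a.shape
(2, 11, 37)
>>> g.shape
(29, 5)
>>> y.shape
(2, 2, 11, 11)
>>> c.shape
(2, 2, 11, 37)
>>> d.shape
(2, 2, 11, 37)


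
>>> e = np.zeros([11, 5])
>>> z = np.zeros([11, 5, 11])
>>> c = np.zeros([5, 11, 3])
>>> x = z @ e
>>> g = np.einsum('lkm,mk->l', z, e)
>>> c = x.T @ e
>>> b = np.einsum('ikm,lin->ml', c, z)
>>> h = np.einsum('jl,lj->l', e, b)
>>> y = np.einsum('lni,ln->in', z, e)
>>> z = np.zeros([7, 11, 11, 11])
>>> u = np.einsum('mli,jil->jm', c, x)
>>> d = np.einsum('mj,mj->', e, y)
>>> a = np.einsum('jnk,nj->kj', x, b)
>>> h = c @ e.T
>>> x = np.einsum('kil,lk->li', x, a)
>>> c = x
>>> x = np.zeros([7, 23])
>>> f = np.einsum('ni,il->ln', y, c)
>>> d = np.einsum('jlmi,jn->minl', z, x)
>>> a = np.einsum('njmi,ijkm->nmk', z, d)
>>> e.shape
(11, 5)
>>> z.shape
(7, 11, 11, 11)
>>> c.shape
(5, 5)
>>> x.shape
(7, 23)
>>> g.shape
(11,)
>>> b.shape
(5, 11)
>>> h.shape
(5, 5, 11)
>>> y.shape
(11, 5)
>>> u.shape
(11, 5)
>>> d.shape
(11, 11, 23, 11)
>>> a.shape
(7, 11, 23)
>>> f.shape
(5, 11)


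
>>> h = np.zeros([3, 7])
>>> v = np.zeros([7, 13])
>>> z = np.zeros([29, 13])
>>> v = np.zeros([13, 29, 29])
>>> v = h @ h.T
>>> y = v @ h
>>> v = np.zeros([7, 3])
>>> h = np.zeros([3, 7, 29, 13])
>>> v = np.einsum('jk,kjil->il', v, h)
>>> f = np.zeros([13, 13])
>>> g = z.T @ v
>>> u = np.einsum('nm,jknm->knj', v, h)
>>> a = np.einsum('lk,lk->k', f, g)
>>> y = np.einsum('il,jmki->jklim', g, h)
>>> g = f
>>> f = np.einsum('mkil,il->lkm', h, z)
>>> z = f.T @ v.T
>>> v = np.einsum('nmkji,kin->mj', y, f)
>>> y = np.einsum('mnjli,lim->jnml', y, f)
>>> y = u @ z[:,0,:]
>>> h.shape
(3, 7, 29, 13)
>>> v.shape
(29, 13)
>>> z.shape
(3, 7, 29)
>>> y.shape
(7, 29, 29)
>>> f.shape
(13, 7, 3)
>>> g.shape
(13, 13)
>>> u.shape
(7, 29, 3)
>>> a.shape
(13,)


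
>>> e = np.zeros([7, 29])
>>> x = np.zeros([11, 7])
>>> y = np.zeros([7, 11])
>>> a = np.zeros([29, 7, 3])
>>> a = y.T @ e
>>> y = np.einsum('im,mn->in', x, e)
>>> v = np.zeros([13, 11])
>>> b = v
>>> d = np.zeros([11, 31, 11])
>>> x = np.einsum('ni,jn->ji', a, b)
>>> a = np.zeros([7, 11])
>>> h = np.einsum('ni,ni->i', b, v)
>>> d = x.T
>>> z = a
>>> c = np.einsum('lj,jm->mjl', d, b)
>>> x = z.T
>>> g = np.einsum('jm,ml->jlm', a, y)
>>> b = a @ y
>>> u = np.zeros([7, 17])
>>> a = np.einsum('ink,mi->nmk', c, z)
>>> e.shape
(7, 29)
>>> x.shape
(11, 7)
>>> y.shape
(11, 29)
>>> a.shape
(13, 7, 29)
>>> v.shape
(13, 11)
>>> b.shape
(7, 29)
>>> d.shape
(29, 13)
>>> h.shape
(11,)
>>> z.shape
(7, 11)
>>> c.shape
(11, 13, 29)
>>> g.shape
(7, 29, 11)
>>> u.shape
(7, 17)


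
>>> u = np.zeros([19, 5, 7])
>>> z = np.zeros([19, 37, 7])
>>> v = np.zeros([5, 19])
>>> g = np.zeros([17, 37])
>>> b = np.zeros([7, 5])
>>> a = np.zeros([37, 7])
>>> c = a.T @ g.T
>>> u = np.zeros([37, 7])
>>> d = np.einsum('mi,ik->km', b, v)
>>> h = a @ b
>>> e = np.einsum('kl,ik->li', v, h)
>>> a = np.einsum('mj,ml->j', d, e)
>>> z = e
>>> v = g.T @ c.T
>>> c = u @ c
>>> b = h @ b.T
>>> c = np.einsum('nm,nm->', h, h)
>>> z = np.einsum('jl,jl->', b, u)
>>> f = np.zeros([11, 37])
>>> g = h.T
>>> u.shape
(37, 7)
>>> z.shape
()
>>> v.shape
(37, 7)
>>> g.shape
(5, 37)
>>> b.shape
(37, 7)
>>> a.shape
(7,)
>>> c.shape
()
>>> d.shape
(19, 7)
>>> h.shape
(37, 5)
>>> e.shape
(19, 37)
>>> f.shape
(11, 37)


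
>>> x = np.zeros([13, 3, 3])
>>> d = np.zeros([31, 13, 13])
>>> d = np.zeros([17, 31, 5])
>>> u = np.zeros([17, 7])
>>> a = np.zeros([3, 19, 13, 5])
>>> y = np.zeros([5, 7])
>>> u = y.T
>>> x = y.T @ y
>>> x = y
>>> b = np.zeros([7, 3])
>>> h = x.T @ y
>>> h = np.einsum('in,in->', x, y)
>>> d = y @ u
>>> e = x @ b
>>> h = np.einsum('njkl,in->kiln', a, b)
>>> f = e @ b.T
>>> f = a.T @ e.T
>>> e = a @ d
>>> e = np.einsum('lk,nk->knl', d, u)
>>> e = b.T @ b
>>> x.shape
(5, 7)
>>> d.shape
(5, 5)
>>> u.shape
(7, 5)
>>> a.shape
(3, 19, 13, 5)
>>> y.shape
(5, 7)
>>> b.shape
(7, 3)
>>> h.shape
(13, 7, 5, 3)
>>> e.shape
(3, 3)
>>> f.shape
(5, 13, 19, 5)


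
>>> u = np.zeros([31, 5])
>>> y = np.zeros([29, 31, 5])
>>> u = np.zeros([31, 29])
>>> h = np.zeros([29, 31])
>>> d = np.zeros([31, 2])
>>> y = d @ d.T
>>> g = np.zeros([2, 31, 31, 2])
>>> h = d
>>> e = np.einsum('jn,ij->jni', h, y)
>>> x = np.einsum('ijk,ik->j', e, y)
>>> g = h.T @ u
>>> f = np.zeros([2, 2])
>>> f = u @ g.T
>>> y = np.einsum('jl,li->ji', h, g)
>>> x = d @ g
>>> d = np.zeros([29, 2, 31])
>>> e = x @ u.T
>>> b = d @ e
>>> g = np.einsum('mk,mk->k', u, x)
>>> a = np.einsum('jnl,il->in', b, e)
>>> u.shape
(31, 29)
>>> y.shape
(31, 29)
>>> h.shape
(31, 2)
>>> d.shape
(29, 2, 31)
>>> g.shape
(29,)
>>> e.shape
(31, 31)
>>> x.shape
(31, 29)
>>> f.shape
(31, 2)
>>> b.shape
(29, 2, 31)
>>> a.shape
(31, 2)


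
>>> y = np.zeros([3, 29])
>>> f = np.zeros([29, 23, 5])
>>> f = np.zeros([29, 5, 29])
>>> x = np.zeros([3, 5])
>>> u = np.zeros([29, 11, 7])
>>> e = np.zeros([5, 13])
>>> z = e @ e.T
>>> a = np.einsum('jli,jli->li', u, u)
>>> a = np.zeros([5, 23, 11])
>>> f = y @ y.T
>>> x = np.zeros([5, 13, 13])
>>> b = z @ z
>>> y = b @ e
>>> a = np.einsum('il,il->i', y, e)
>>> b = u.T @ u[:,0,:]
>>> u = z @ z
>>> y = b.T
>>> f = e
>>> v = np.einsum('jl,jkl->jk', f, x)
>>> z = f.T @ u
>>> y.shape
(7, 11, 7)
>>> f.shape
(5, 13)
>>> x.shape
(5, 13, 13)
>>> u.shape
(5, 5)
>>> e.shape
(5, 13)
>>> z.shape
(13, 5)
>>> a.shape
(5,)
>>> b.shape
(7, 11, 7)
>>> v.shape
(5, 13)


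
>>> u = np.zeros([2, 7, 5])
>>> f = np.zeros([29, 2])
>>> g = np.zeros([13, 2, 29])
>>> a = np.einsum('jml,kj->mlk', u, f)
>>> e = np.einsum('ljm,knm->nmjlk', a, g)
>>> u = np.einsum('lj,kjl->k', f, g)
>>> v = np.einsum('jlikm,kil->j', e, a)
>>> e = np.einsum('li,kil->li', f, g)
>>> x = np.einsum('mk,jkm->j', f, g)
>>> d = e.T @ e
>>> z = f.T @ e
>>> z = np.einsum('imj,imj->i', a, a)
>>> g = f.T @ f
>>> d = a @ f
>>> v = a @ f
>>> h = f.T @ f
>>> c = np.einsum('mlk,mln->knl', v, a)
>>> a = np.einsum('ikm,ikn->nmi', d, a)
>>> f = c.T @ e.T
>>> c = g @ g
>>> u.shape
(13,)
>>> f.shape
(5, 29, 29)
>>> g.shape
(2, 2)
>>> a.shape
(29, 2, 7)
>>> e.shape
(29, 2)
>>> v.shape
(7, 5, 2)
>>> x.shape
(13,)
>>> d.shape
(7, 5, 2)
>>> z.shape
(7,)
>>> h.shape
(2, 2)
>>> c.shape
(2, 2)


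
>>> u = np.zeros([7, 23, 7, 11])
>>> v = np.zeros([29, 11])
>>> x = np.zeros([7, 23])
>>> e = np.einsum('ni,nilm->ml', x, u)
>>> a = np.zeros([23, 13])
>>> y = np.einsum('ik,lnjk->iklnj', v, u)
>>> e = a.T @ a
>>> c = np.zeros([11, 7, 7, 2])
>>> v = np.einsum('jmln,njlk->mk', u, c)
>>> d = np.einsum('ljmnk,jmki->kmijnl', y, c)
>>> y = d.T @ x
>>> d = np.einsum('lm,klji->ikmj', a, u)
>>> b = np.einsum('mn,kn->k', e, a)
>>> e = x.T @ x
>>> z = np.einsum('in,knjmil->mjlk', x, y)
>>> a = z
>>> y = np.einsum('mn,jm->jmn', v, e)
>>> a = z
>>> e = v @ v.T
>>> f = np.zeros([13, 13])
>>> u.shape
(7, 23, 7, 11)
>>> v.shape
(23, 2)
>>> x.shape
(7, 23)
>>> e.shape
(23, 23)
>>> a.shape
(2, 11, 23, 29)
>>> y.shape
(23, 23, 2)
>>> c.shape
(11, 7, 7, 2)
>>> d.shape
(11, 7, 13, 7)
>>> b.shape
(23,)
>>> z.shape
(2, 11, 23, 29)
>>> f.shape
(13, 13)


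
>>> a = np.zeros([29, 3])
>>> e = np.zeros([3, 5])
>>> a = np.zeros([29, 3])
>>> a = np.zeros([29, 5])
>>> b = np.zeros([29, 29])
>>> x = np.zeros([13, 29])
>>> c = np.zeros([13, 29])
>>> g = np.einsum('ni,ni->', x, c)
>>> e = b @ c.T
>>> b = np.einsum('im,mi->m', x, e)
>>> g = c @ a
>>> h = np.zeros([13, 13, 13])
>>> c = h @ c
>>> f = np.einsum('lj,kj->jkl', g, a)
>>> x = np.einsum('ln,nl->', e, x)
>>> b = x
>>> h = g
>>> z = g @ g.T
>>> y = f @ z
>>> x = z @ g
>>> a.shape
(29, 5)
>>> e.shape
(29, 13)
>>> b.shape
()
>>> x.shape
(13, 5)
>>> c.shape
(13, 13, 29)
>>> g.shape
(13, 5)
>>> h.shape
(13, 5)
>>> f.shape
(5, 29, 13)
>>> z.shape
(13, 13)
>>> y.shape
(5, 29, 13)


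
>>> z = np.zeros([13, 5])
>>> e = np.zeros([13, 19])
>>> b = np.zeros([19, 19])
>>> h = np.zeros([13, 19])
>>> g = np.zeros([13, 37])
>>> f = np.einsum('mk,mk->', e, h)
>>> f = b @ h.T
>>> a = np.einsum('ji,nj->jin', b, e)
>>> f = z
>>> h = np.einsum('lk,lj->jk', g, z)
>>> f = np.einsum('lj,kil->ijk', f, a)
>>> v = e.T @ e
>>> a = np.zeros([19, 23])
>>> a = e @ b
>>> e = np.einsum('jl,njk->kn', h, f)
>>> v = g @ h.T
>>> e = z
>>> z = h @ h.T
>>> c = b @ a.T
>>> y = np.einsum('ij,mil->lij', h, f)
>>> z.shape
(5, 5)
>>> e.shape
(13, 5)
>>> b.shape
(19, 19)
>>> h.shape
(5, 37)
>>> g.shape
(13, 37)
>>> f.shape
(19, 5, 19)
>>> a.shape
(13, 19)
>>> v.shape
(13, 5)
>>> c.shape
(19, 13)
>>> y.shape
(19, 5, 37)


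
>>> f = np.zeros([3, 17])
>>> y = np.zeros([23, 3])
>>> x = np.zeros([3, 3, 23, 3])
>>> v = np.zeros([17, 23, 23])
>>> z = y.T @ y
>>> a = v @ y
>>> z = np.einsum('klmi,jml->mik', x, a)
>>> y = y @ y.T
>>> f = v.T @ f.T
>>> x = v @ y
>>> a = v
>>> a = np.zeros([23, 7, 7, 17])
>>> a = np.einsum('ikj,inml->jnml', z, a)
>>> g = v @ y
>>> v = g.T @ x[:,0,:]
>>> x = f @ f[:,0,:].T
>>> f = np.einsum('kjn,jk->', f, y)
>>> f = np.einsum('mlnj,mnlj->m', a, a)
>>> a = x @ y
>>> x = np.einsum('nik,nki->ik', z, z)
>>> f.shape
(3,)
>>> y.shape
(23, 23)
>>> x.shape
(3, 3)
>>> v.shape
(23, 23, 23)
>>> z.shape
(23, 3, 3)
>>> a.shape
(23, 23, 23)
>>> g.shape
(17, 23, 23)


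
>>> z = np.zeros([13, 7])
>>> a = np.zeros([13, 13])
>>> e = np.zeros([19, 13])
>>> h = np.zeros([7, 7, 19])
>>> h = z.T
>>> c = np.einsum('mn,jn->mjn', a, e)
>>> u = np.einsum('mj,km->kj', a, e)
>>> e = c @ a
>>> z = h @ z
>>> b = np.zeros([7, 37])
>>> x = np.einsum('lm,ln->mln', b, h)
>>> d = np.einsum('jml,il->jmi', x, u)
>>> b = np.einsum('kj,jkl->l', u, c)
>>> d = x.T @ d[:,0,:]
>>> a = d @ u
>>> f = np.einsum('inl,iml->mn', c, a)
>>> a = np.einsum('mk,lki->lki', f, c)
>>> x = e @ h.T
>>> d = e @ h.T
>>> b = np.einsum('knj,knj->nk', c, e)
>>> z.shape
(7, 7)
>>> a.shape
(13, 19, 13)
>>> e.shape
(13, 19, 13)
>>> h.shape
(7, 13)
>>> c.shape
(13, 19, 13)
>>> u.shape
(19, 13)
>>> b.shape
(19, 13)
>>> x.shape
(13, 19, 7)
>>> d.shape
(13, 19, 7)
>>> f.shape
(7, 19)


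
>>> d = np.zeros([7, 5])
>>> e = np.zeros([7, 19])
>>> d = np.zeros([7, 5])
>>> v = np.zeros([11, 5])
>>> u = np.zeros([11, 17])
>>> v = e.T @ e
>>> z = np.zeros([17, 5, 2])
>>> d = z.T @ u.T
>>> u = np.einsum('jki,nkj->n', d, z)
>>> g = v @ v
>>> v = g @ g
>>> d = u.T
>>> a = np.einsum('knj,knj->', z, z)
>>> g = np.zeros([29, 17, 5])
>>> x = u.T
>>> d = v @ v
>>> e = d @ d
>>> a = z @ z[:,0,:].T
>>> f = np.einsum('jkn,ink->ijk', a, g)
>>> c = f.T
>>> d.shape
(19, 19)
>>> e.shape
(19, 19)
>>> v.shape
(19, 19)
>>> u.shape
(17,)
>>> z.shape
(17, 5, 2)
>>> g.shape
(29, 17, 5)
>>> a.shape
(17, 5, 17)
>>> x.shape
(17,)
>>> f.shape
(29, 17, 5)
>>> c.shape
(5, 17, 29)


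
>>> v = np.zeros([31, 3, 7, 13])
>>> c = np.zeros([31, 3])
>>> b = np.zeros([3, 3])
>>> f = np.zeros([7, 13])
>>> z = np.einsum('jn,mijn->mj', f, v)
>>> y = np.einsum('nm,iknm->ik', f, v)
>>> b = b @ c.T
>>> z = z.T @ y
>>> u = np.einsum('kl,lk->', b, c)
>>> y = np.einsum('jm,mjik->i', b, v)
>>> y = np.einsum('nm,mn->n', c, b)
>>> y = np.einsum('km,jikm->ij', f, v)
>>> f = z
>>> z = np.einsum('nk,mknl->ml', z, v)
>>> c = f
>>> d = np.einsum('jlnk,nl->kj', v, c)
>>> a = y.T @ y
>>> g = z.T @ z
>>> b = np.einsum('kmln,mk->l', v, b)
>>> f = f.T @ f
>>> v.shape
(31, 3, 7, 13)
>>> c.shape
(7, 3)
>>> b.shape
(7,)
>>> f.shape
(3, 3)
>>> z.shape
(31, 13)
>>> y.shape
(3, 31)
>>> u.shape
()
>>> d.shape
(13, 31)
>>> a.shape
(31, 31)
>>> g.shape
(13, 13)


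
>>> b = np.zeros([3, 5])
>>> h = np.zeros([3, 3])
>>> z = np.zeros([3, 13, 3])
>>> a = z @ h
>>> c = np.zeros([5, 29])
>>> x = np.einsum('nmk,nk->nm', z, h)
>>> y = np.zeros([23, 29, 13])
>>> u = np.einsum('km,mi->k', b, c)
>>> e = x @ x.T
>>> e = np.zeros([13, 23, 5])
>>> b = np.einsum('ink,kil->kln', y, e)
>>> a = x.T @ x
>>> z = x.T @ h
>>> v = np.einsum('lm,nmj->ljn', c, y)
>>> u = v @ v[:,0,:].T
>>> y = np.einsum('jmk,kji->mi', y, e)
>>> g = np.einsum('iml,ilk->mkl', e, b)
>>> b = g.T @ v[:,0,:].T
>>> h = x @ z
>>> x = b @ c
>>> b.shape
(5, 29, 5)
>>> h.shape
(3, 3)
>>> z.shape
(13, 3)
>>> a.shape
(13, 13)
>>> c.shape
(5, 29)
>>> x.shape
(5, 29, 29)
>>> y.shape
(29, 5)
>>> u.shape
(5, 13, 5)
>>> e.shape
(13, 23, 5)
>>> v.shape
(5, 13, 23)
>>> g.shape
(23, 29, 5)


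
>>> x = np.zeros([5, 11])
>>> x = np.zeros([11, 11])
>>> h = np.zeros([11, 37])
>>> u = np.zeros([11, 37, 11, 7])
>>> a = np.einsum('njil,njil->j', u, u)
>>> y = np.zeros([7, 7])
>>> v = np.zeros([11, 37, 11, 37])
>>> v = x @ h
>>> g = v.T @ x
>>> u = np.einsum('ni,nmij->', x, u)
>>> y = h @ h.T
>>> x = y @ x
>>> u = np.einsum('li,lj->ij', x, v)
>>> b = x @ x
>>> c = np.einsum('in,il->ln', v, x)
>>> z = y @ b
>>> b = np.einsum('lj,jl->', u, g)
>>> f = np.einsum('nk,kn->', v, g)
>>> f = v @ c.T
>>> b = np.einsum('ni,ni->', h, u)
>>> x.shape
(11, 11)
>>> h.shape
(11, 37)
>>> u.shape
(11, 37)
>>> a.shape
(37,)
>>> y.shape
(11, 11)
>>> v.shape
(11, 37)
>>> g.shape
(37, 11)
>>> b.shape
()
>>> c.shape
(11, 37)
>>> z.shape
(11, 11)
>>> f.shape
(11, 11)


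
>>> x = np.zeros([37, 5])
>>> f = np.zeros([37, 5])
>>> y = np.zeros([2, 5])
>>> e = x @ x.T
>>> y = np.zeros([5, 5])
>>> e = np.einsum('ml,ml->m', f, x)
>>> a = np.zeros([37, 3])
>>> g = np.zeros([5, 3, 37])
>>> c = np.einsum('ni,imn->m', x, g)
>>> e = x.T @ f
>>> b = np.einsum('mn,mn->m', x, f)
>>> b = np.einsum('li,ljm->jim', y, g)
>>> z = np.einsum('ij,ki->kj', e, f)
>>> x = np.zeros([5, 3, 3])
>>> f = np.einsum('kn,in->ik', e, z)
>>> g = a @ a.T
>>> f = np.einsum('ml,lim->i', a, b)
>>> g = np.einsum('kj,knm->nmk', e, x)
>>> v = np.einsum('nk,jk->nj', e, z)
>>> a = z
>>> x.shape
(5, 3, 3)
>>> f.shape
(5,)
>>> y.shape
(5, 5)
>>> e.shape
(5, 5)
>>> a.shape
(37, 5)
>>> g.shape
(3, 3, 5)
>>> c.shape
(3,)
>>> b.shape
(3, 5, 37)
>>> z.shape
(37, 5)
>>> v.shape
(5, 37)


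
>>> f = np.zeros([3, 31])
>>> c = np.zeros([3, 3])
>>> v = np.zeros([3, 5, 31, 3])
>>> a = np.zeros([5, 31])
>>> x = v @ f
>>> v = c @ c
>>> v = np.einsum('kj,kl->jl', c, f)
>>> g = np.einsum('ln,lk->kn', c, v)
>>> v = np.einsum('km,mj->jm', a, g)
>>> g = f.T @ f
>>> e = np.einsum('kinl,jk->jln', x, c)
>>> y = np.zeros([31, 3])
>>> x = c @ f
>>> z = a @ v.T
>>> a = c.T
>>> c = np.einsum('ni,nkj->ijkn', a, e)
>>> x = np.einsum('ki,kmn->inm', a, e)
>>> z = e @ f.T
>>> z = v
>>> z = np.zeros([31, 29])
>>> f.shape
(3, 31)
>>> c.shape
(3, 31, 31, 3)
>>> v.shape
(3, 31)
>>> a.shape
(3, 3)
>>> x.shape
(3, 31, 31)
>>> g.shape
(31, 31)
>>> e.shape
(3, 31, 31)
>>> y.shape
(31, 3)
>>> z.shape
(31, 29)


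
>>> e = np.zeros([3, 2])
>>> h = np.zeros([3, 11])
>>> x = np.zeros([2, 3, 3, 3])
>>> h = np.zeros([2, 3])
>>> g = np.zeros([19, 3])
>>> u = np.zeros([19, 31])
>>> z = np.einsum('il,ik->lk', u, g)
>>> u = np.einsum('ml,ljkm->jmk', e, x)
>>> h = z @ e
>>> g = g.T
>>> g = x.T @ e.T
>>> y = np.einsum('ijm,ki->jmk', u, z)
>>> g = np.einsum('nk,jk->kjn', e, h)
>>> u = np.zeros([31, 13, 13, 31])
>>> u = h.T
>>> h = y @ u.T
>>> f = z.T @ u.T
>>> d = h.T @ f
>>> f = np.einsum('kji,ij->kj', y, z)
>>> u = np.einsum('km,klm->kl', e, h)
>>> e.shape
(3, 2)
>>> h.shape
(3, 3, 2)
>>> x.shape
(2, 3, 3, 3)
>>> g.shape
(2, 31, 3)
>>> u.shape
(3, 3)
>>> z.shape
(31, 3)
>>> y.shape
(3, 3, 31)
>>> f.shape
(3, 3)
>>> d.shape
(2, 3, 2)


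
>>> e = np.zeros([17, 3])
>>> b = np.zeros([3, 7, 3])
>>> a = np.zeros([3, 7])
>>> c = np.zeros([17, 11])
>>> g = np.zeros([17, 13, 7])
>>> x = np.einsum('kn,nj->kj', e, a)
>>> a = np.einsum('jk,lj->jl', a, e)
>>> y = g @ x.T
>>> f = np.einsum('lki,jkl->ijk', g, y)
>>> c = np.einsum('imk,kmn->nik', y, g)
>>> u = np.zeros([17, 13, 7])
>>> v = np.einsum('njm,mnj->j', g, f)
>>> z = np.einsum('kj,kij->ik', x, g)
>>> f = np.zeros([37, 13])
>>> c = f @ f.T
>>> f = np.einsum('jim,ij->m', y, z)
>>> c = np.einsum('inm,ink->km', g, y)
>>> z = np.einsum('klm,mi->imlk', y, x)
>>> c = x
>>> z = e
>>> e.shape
(17, 3)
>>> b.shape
(3, 7, 3)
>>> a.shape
(3, 17)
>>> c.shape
(17, 7)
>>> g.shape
(17, 13, 7)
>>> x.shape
(17, 7)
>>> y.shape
(17, 13, 17)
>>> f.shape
(17,)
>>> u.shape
(17, 13, 7)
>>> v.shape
(13,)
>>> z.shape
(17, 3)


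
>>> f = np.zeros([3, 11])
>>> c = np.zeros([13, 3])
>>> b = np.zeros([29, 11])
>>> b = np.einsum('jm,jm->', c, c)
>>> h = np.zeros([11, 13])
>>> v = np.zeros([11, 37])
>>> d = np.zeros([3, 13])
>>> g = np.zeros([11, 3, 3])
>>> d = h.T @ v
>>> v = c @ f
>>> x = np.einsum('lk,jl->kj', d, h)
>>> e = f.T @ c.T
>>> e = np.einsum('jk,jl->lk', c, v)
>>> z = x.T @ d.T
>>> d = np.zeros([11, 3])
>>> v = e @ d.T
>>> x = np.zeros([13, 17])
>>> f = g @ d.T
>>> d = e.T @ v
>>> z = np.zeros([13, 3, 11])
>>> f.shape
(11, 3, 11)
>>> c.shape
(13, 3)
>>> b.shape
()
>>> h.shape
(11, 13)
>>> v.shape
(11, 11)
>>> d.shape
(3, 11)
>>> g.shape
(11, 3, 3)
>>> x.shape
(13, 17)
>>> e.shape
(11, 3)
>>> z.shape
(13, 3, 11)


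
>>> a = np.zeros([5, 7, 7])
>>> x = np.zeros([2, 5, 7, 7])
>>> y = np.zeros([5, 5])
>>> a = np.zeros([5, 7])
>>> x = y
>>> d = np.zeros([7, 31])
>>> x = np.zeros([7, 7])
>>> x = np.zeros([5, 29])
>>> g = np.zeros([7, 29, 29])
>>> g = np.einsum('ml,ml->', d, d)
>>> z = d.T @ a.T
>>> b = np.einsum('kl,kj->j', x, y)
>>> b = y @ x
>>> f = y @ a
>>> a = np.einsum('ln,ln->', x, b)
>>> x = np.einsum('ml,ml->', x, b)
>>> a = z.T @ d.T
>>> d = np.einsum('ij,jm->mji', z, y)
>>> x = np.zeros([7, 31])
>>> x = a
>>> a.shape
(5, 7)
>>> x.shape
(5, 7)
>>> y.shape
(5, 5)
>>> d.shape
(5, 5, 31)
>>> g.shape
()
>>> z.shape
(31, 5)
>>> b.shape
(5, 29)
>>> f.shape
(5, 7)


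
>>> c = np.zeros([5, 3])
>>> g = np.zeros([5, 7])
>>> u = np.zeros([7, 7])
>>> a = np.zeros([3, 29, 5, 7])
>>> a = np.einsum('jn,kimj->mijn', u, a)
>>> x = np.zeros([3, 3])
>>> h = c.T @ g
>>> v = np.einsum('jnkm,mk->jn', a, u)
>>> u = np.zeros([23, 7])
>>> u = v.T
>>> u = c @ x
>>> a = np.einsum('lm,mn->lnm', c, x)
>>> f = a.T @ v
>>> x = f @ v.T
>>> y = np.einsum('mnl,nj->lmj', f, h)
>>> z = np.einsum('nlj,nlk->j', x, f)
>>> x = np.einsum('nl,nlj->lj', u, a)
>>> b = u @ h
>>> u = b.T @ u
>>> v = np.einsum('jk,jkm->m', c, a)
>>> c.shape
(5, 3)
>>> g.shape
(5, 7)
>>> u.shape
(7, 3)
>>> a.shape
(5, 3, 3)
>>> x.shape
(3, 3)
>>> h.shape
(3, 7)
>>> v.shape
(3,)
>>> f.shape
(3, 3, 29)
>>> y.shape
(29, 3, 7)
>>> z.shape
(5,)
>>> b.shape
(5, 7)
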